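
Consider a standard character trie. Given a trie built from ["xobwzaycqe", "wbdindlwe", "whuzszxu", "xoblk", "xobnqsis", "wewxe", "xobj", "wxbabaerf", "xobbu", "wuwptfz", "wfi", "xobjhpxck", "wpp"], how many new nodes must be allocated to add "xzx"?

Walking "xzx" from the root, the first 1 characters ("x") follow existing edges; "z" is the first miss.
New nodes needed: |"xzx"| − 1 = 3 − 1 = 2.

2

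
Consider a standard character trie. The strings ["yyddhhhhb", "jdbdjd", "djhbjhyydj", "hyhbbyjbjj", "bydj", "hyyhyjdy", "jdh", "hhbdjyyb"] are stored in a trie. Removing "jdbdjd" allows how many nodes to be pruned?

4

A node on "jdbdjd"'s path can go only if nothing else ends at it or branches off below it.
The suffix "bdjd" (4 nodes) is used only by "jdbdjd"; the node for "jd" still has the child "h", so pruning stops there.
Nodes removed: 4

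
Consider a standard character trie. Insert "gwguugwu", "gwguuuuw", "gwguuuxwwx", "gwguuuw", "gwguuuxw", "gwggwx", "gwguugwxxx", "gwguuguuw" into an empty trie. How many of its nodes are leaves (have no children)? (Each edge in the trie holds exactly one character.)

Leaves are exactly the stored words that no other stored word extends.
Those words: "gwggwx", "gwguuguuw", "gwguugwu", "gwguugwxxx", "gwguuuuw", "gwguuuw", "gwguuuxwwx"
Leaf count: 7

7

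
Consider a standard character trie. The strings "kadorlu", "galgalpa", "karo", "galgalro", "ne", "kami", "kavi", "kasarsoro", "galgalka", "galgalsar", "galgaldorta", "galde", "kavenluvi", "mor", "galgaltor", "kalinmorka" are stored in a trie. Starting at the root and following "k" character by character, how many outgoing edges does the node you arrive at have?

Walk "k" from the root, arriving at one node.
Characters that immediately follow "k" among the stored strings: {a}.
That node has 1 child edge.

1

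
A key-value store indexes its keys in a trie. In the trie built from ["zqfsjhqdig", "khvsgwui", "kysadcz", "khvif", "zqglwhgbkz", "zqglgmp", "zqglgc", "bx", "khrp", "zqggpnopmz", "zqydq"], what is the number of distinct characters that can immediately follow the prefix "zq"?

Walk "zq" from the root, arriving at one node.
Characters that immediately follow "zq" among the stored strings: {f, g, y}.
That node has 3 child edges.

3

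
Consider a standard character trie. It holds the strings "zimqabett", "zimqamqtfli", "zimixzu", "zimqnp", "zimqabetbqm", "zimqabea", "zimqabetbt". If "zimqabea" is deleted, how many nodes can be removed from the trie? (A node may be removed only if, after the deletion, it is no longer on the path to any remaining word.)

After clearing the end-marker at "zimqabea", prune upward until reaching a node still needed by another word.
The suffix "a" (1 node) is used only by "zimqabea"; the node for "zimqabe" still has the child "t", so pruning stops there.
Nodes removed: 1

1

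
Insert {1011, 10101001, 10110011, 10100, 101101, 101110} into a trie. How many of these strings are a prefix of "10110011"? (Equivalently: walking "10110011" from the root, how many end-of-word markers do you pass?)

2

Walk "10110011" from the root; an end-of-word marker is hit whenever a stored word is a prefix of "10110011".
Prefixes of the query that are stored words: "1011", "10110011"
Count: 2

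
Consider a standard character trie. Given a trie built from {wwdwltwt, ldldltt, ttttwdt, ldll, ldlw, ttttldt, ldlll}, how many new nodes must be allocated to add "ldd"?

1

The longest prefix of "ldd" already in the trie is "ld" (length 2).
Each of the 1 remaining characters creates one node.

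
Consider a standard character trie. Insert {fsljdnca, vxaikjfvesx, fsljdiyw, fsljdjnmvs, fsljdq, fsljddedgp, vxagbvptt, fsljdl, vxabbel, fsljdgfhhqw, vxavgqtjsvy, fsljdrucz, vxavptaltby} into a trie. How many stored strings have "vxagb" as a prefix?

Walk to "vxagb"; the words in its subtree are exactly those with that prefix.
Words under "vxagb": vxagbvptt
Count: 1

1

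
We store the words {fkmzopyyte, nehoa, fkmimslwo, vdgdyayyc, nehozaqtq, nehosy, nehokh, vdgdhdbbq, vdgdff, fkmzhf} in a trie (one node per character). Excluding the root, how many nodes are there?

48

For each word, the new-node count is its length minus the longest prefix already in the trie:
  "fkmzopyyte" → 10 new (f, k, m, z, o, p, y, y, t, e)
  "nehoa" → 5 new (n, e, h, o, a)
  "fkmimslwo" → prefix "fkm" already present; 6 new (i, m, s, l, w, o)
  "vdgdyayyc" → 9 new (v, d, g, d, y, a, y, y, c)
  "nehozaqtq" → prefix "neho" already present; 5 new (z, a, q, t, q)
  "nehosy" → prefix "neho" already present; 2 new (s, y)
  "nehokh" → prefix "neho" already present; 2 new (k, h)
  "vdgdhdbbq" → prefix "vdgd" already present; 5 new (h, d, b, b, q)
  "vdgdff" → prefix "vdgd" already present; 2 new (f, f)
  "fkmzhf" → prefix "fkmz" already present; 2 new (h, f)
Total nodes = 10 + 5 + 6 + 9 + 5 + 2 + 2 + 5 + 2 + 2 = 48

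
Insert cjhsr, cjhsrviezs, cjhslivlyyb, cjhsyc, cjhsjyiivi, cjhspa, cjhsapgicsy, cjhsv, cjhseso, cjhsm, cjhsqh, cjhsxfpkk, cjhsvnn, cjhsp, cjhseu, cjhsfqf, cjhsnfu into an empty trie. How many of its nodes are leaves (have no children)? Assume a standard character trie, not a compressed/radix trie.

14

A leaf is a node with no children — equivalently, the end of a word that is not a proper prefix of any other stored word.
Those words: "cjhsapgicsy", "cjhseso", "cjhseu", "cjhsfqf", "cjhsjyiivi", "cjhslivlyyb", "cjhsm", "cjhsnfu", "cjhspa", "cjhsqh", "cjhsrviezs", "cjhsvnn", "cjhsxfpkk", "cjhsyc"
Leaf count: 14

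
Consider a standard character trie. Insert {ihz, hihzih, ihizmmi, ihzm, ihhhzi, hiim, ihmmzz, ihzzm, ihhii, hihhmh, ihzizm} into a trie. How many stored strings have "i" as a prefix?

Traverse to the node for "i", then collect every word in that subtree.
Matches: "ihhhzi", "ihhii", "ihizmmi", "ihmmzz", "ihz", "ihzizm", "ihzm", "ihzzm"
Count: 8

8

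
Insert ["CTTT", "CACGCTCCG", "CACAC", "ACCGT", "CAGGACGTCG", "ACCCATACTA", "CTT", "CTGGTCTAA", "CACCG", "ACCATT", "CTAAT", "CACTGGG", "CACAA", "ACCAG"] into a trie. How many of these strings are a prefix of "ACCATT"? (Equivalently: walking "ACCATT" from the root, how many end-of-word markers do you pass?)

1

Traverse "ACCATT" character by character; count nodes along the way that are marked as word ends.
Prefixes of the query that are stored words: "ACCATT"
Count: 1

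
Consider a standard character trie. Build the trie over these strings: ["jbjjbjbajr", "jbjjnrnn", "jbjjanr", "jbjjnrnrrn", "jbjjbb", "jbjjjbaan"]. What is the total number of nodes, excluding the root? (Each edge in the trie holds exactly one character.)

26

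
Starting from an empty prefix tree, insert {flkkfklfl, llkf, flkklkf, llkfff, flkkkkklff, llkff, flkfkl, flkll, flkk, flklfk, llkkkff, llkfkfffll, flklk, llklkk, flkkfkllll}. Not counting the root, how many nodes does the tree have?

48

For each word, the new-node count is its length minus the longest prefix already in the trie:
  "flkkfklfl" → 9 new (f, l, k, k, f, k, l, f, l)
  "llkf" → 4 new (l, l, k, f)
  "flkklkf" → prefix "flkk" already present; 3 new (l, k, f)
  "llkfff" → prefix "llkf" already present; 2 new (f, f)
  "flkkkkklff" → prefix "flkk" already present; 6 new (k, k, k, l, f, f)
  "llkff" → prefix "llkff" already present; 0 new (none)
  "flkfkl" → prefix "flk" already present; 3 new (f, k, l)
  "flkll" → prefix "flk" already present; 2 new (l, l)
  "flkk" → prefix "flkk" already present; 0 new (none)
  "flklfk" → prefix "flkl" already present; 2 new (f, k)
  "llkkkff" → prefix "llk" already present; 4 new (k, k, f, f)
  "llkfkfffll" → prefix "llkf" already present; 6 new (k, f, f, f, l, l)
  "flklk" → prefix "flkl" already present; 1 new (k)
  "llklkk" → prefix "llk" already present; 3 new (l, k, k)
  "flkkfkllll" → prefix "flkkfkl" already present; 3 new (l, l, l)
Total nodes = 9 + 4 + 3 + 2 + 6 + 0 + 3 + 2 + 0 + 2 + 4 + 6 + 1 + 3 + 3 = 48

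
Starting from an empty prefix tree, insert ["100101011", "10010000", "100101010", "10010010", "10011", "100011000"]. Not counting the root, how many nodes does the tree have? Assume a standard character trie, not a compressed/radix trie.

Trie structure (* marks end of a word):
(root)
└─ 1
   └─ 0
      └─ 0
         ├─ 0
         │  └─ 1
         │     └─ 1
         │        └─ 0
         │           └─ 0
         │              └─ 0 *
         └─ 1
            ├─ 0
            │  ├─ 0
            │  │  ├─ 0
            │  │  │  └─ 0 *
            │  │  └─ 1
            │  │     └─ 0 *
            │  └─ 1
            │     └─ 0
            │        └─ 1
            │           ├─ 0 *
            │           └─ 1 *
            └─ 1 *
Counting every labelled node above: 22.

22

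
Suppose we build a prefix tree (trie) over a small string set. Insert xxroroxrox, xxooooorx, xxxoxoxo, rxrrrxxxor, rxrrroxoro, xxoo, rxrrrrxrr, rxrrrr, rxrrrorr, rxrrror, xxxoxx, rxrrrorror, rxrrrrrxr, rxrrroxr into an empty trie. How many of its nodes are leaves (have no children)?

10

Leaves are exactly the stored words that no other stored word extends.
Those words: "rxrrrorror", "rxrrroxoro", "rxrrroxr", "rxrrrrrxr", "rxrrrrxrr", "rxrrrxxxor", "xxooooorx", "xxroroxrox", "xxxoxoxo", "xxxoxx"
Leaf count: 10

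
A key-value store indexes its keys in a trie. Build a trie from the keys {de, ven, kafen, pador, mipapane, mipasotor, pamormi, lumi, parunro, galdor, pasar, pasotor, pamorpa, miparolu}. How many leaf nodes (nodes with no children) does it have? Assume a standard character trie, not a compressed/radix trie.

A leaf is a node with no children — equivalently, the end of a word that is not a proper prefix of any other stored word.
Those words: "de", "galdor", "kafen", "lumi", "mipapane", "miparolu", "mipasotor", "pador", "pamormi", "pamorpa", "parunro", "pasar", "pasotor", "ven"
Leaf count: 14

14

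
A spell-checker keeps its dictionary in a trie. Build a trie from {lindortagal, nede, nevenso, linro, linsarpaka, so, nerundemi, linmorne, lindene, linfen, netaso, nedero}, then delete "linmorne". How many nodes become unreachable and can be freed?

A node on "linmorne"'s path can go only if nothing else ends at it or branches off below it.
The suffix "morne" (5 nodes) is used only by "linmorne"; the node for "lin" still has the child "d", so pruning stops there.
Nodes removed: 5

5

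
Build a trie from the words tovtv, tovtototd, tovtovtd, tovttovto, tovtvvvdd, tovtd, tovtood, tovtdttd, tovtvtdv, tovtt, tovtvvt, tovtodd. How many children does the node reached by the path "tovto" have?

4

The children of the "tovto" node are the distinct next characters among strings starting with "tovto".
Characters that immediately follow "tovto" among the stored strings: {d, o, t, v}.
That node has 4 child edges.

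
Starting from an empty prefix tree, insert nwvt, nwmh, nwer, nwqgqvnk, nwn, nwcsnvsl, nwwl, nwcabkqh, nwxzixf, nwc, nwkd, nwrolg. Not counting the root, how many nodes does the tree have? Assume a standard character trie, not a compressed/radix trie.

39

Insert word by word; a character creates a node only if that edge doesn't already exist:
  "nwvt" → 4 new (n, w, v, t)
  "nwmh" → prefix "nw" already present; 2 new (m, h)
  "nwer" → prefix "nw" already present; 2 new (e, r)
  "nwqgqvnk" → prefix "nw" already present; 6 new (q, g, q, v, n, k)
  "nwn" → prefix "nw" already present; 1 new (n)
  "nwcsnvsl" → prefix "nw" already present; 6 new (c, s, n, v, s, l)
  "nwwl" → prefix "nw" already present; 2 new (w, l)
  "nwcabkqh" → prefix "nwc" already present; 5 new (a, b, k, q, h)
  "nwxzixf" → prefix "nw" already present; 5 new (x, z, i, x, f)
  "nwc" → prefix "nwc" already present; 0 new (none)
  "nwkd" → prefix "nw" already present; 2 new (k, d)
  "nwrolg" → prefix "nw" already present; 4 new (r, o, l, g)
Total nodes = 4 + 2 + 2 + 6 + 1 + 6 + 2 + 5 + 5 + 0 + 2 + 4 = 39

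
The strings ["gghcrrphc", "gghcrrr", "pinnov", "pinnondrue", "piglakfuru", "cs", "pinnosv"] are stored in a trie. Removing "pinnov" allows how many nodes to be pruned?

A node on "pinnov"'s path can go only if nothing else ends at it or branches off below it.
The suffix "v" (1 node) is used only by "pinnov"; the node for "pinno" still has the child "n", so pruning stops there.
Nodes removed: 1

1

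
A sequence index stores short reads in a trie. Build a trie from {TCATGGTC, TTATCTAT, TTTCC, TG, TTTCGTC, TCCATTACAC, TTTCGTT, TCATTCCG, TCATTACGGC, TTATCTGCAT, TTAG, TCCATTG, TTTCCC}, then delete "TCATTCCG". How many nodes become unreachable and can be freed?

A node on "TCATTCCG"'s path can go only if nothing else ends at it or branches off below it.
The suffix "CCG" (3 nodes) is used only by "TCATTCCG"; the node for "TCATT" still has the child "A", so pruning stops there.
Nodes removed: 3

3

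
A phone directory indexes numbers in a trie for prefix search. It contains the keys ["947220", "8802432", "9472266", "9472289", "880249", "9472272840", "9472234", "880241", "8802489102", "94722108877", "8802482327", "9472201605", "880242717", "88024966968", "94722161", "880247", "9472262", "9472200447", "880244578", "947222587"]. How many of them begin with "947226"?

Traverse to the node for "947226", then collect every word in that subtree.
Matches: "9472262", "9472266"
Count: 2

2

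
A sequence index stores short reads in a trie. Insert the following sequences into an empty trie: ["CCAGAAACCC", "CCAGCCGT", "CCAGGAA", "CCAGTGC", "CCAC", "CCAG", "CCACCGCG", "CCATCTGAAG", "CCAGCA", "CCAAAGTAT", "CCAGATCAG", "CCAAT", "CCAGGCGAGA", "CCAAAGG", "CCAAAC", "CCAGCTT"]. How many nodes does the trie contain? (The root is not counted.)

53

Trace insertions, counting only characters that open a new branch:
  "CCAGAAACCC" → 10 new (C, C, A, G, A, A, A, C, C, C)
  "CCAGCCGT" → prefix "CCAG" already present; 4 new (C, C, G, T)
  "CCAGGAA" → prefix "CCAG" already present; 3 new (G, A, A)
  "CCAGTGC" → prefix "CCAG" already present; 3 new (T, G, C)
  "CCAC" → prefix "CCA" already present; 1 new (C)
  "CCAG" → prefix "CCAG" already present; 0 new (none)
  "CCACCGCG" → prefix "CCAC" already present; 4 new (C, G, C, G)
  "CCATCTGAAG" → prefix "CCA" already present; 7 new (T, C, T, G, A, A, G)
  "CCAGCA" → prefix "CCAGC" already present; 1 new (A)
  "CCAAAGTAT" → prefix "CCA" already present; 6 new (A, A, G, T, A, T)
  "CCAGATCAG" → prefix "CCAGA" already present; 4 new (T, C, A, G)
  "CCAAT" → prefix "CCAA" already present; 1 new (T)
  "CCAGGCGAGA" → prefix "CCAGG" already present; 5 new (C, G, A, G, A)
  "CCAAAGG" → prefix "CCAAAG" already present; 1 new (G)
  "CCAAAC" → prefix "CCAAA" already present; 1 new (C)
  "CCAGCTT" → prefix "CCAGC" already present; 2 new (T, T)
Total nodes = 10 + 4 + 3 + 3 + 1 + 0 + 4 + 7 + 1 + 6 + 4 + 1 + 5 + 1 + 1 + 2 = 53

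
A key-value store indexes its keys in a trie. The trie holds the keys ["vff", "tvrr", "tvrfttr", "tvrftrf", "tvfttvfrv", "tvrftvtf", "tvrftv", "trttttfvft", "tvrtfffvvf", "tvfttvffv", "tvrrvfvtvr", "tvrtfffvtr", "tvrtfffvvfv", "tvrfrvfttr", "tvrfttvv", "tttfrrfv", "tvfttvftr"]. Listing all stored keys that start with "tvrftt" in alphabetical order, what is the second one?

Filter for "tvrftt…" and sort: "tvrfttr", "tvrfttvv"
The 2nd is tvrfttvv.

tvrfttvv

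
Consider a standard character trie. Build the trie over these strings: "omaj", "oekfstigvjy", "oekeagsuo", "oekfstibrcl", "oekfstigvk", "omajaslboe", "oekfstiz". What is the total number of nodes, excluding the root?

Insert word by word; a character creates a node only if that edge doesn't already exist:
  "omaj" → 4 new (o, m, a, j)
  "oekfstigvjy" → prefix "o" already present; 10 new (e, k, f, s, t, i, g, v, j, y)
  "oekeagsuo" → prefix "oek" already present; 6 new (e, a, g, s, u, o)
  "oekfstibrcl" → prefix "oekfsti" already present; 4 new (b, r, c, l)
  "oekfstigvk" → prefix "oekfstigv" already present; 1 new (k)
  "omajaslboe" → prefix "omaj" already present; 6 new (a, s, l, b, o, e)
  "oekfstiz" → prefix "oekfsti" already present; 1 new (z)
Total nodes = 4 + 10 + 6 + 4 + 1 + 6 + 1 = 32

32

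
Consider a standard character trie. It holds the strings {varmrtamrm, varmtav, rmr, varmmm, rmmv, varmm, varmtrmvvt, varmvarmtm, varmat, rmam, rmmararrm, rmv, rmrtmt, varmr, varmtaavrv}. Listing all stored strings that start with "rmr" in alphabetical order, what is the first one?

Words with prefix "rmr", in lexicographic order: "rmr", "rmrtmt"
The 1st is rmr.

rmr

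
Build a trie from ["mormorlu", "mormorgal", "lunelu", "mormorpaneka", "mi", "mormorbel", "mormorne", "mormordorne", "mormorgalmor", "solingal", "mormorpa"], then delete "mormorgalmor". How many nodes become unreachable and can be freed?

3

Walk "mormorgalmor" from the leaf back toward the root, removing each node that no remaining word uses.
The suffix "mor" (3 nodes) is used only by "mormorgalmor"; "mormorgal" is itself a stored word, so pruning stops there.
Nodes removed: 3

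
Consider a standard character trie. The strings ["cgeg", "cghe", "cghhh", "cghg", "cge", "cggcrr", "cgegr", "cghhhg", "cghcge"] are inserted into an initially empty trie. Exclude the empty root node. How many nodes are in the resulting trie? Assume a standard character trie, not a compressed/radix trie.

18

Trie structure (* marks end of a word):
(root)
└─ c
   └─ g
      ├─ e *
      │  └─ g *
      │     └─ r *
      ├─ g
      │  └─ c
      │     └─ r
      │        └─ r *
      └─ h
         ├─ c
         │  └─ g
         │     └─ e *
         ├─ e *
         ├─ g *
         └─ h
            └─ h *
               └─ g *
Counting every labelled node above: 18.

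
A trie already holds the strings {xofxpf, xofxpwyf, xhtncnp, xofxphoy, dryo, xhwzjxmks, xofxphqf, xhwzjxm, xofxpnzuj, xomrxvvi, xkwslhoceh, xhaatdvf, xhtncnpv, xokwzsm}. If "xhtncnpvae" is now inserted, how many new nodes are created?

2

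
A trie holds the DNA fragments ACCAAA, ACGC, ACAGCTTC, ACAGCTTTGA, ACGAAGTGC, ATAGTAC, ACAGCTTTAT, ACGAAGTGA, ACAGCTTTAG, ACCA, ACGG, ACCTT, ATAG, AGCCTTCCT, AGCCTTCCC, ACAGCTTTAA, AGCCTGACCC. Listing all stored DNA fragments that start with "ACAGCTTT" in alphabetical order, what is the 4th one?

ACAGCTTTGA

Words with prefix "ACAGCTTT", in lexicographic order: "ACAGCTTTAA", "ACAGCTTTAG", "ACAGCTTTAT", "ACAGCTTTGA"
The 4th is ACAGCTTTGA.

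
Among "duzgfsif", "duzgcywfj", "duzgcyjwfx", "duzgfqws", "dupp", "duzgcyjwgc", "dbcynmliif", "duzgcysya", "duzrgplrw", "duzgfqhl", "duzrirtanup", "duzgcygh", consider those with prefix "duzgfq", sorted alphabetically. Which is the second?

DFS of the "duzgfq" subtree visits, in order: "duzgfqhl", "duzgfqws"
The 2nd is duzgfqws.

duzgfqws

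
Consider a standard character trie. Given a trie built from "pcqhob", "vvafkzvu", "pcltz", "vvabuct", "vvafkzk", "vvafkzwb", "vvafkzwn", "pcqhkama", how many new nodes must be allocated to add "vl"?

Walking "vl" from the root, the first 1 characters ("v") follow existing edges; "l" is the first miss.
New nodes needed: |"vl"| − 1 = 2 − 1 = 1.

1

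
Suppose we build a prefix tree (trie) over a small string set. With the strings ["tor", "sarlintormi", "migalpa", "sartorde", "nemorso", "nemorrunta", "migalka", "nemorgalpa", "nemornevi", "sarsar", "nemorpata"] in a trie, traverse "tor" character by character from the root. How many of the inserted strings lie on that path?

1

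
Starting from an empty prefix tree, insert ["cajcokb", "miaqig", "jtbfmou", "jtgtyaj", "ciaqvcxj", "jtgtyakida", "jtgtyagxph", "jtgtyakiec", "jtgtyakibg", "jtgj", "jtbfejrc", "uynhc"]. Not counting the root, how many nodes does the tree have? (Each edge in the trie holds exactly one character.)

54

For each word, the new-node count is its length minus the longest prefix already in the trie:
  "cajcokb" → 7 new (c, a, j, c, o, k, b)
  "miaqig" → 6 new (m, i, a, q, i, g)
  "jtbfmou" → 7 new (j, t, b, f, m, o, u)
  "jtgtyaj" → prefix "jt" already present; 5 new (g, t, y, a, j)
  "ciaqvcxj" → prefix "c" already present; 7 new (i, a, q, v, c, x, j)
  "jtgtyakida" → prefix "jtgtya" already present; 4 new (k, i, d, a)
  "jtgtyagxph" → prefix "jtgtya" already present; 4 new (g, x, p, h)
  "jtgtyakiec" → prefix "jtgtyaki" already present; 2 new (e, c)
  "jtgtyakibg" → prefix "jtgtyaki" already present; 2 new (b, g)
  "jtgj" → prefix "jtg" already present; 1 new (j)
  "jtbfejrc" → prefix "jtbf" already present; 4 new (e, j, r, c)
  "uynhc" → 5 new (u, y, n, h, c)
Total nodes = 7 + 6 + 7 + 5 + 7 + 4 + 4 + 2 + 2 + 1 + 4 + 5 = 54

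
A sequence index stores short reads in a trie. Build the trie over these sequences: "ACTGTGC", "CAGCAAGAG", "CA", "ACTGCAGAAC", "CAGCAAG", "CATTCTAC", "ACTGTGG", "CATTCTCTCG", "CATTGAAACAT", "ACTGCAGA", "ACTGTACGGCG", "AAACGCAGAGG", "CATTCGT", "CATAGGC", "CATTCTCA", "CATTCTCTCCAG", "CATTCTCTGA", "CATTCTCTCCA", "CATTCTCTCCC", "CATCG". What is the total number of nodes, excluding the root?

Count nodes per top-level branch (shared prefixes stored once):
  'A'-branch (AAACGCAGAGG, ACTGCAGA, ACTGCAGAAC, ACTGTACGGCG, ACTGTGC, ACTGTGG): 30 nodes
  'C'-branch (CA, CAGCAAG, CAGCAAGAG, CATAGGC, CATCG, CATTCGT, CATTCTAC, CATTCTCA, CATTCTCTCCA, CATTCTCTCCAG, CATTCTCTCCC, CATTCTCTCG, CATTCTCTGA, CATTGAAACAT): 41 nodes
Sum: 71

71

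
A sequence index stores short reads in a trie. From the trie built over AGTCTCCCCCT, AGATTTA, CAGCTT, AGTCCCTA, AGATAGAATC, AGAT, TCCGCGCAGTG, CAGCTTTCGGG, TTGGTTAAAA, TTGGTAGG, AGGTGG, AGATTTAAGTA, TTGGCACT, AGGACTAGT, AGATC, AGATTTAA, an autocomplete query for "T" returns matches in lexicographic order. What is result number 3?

TTGGTAGG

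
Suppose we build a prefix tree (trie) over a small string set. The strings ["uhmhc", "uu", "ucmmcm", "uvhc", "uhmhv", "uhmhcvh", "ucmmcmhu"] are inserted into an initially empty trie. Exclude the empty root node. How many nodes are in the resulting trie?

19

Insert word by word; a character creates a node only if that edge doesn't already exist:
  "uhmhc" → 5 new (u, h, m, h, c)
  "uu" → prefix "u" already present; 1 new (u)
  "ucmmcm" → prefix "u" already present; 5 new (c, m, m, c, m)
  "uvhc" → prefix "u" already present; 3 new (v, h, c)
  "uhmhv" → prefix "uhmh" already present; 1 new (v)
  "uhmhcvh" → prefix "uhmhc" already present; 2 new (v, h)
  "ucmmcmhu" → prefix "ucmmcm" already present; 2 new (h, u)
Total nodes = 5 + 1 + 5 + 3 + 1 + 2 + 2 = 19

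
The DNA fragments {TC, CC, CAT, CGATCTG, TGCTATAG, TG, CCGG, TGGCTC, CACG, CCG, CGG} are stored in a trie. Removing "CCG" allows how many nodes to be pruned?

0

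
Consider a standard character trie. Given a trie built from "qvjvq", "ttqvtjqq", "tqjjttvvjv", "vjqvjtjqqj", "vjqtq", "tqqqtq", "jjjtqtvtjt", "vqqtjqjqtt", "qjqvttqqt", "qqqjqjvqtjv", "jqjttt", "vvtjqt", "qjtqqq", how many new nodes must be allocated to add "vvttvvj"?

The longest prefix of "vvttvvj" already in the trie is "vvt" (length 3).
So 7 − 3 = 4 new nodes.

4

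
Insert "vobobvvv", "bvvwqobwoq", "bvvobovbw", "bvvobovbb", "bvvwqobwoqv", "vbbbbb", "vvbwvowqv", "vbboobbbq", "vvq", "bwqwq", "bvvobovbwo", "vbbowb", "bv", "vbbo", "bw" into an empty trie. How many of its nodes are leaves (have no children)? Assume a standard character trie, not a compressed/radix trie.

A leaf is a node with no children — equivalently, the end of a word that is not a proper prefix of any other stored word.
Those words: "bvvobovbb", "bvvobovbwo", "bvvwqobwoqv", "bwqwq", "vbbbbb", "vbboobbbq", "vbbowb", "vobobvvv", "vvbwvowqv", "vvq"
Leaf count: 10

10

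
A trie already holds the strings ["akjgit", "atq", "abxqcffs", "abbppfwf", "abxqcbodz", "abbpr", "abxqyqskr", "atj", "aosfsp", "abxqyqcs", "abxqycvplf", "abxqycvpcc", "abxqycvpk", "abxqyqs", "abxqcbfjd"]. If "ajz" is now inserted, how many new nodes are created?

2

Walking "ajz" from the root, the first 1 characters ("a") follow existing edges; "j" is the first miss.
So 3 − 1 = 2 new nodes.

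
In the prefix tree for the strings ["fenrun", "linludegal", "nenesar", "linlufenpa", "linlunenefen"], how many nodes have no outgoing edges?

5

Leaves are exactly the stored words that no other stored word extends.
Those words: "fenrun", "linludegal", "linlufenpa", "linlunenefen", "nenesar"
Leaf count: 5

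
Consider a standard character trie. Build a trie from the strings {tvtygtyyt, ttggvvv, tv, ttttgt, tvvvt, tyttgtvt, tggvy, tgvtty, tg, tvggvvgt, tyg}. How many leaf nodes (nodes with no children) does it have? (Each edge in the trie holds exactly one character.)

9

A leaf is a node with no children — equivalently, the end of a word that is not a proper prefix of any other stored word.
Those words: "tggvy", "tgvtty", "ttggvvv", "ttttgt", "tvggvvgt", "tvtygtyyt", "tvvvt", "tyg", "tyttgtvt"
Leaf count: 9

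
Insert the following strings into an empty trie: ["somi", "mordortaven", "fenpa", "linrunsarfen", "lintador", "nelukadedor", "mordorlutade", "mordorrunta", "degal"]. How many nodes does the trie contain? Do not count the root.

For each word, the new-node count is its length minus the longest prefix already in the trie:
  "somi" → 4 new (s, o, m, i)
  "mordortaven" → 11 new (m, o, r, d, o, r, t, a, v, e, n)
  "fenpa" → 5 new (f, e, n, p, a)
  "linrunsarfen" → 12 new (l, i, n, r, u, n, s, a, r, f, e, n)
  "lintador" → prefix "lin" already present; 5 new (t, a, d, o, r)
  "nelukadedor" → 11 new (n, e, l, u, k, a, d, e, d, o, r)
  "mordorlutade" → prefix "mordor" already present; 6 new (l, u, t, a, d, e)
  "mordorrunta" → prefix "mordor" already present; 5 new (r, u, n, t, a)
  "degal" → 5 new (d, e, g, a, l)
Total nodes = 4 + 11 + 5 + 12 + 5 + 11 + 6 + 5 + 5 = 64

64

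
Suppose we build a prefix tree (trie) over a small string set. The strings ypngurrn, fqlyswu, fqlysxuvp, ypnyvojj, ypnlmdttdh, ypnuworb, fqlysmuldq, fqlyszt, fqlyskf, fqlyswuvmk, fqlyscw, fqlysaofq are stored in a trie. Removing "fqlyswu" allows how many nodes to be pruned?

A node on "fqlyswu"'s path can go only if nothing else ends at it or branches off below it.
Every node on "fqlyswu" is still needed (e.g. by "fqlyswuvmk"), so nothing is freed.
Nodes removed: 0

0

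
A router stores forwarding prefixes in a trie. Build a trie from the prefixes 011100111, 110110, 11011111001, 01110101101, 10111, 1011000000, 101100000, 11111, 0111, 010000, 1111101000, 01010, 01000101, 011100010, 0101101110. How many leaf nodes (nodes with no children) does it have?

12

Leaves are exactly the stored words that no other stored word extends.
Those words: "010000", "01000101", "01010", "0101101110", "011100010", "011100111", "01110101101", "1011000000", "10111", "110110", "11011111001", "1111101000"
Leaf count: 12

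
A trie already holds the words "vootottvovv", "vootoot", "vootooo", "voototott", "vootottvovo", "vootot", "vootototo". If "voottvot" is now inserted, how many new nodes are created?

4

The longest prefix of "voottvot" already in the trie is "voot" (length 4).
Each of the 4 remaining characters creates one node.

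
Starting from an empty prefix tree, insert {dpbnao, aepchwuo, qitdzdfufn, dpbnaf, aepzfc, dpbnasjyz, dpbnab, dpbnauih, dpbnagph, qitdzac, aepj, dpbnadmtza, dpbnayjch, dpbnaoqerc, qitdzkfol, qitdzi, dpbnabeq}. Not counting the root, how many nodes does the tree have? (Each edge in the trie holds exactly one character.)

Trace insertions, counting only characters that open a new branch:
  "dpbnao" → 6 new (d, p, b, n, a, o)
  "aepchwuo" → 8 new (a, e, p, c, h, w, u, o)
  "qitdzdfufn" → 10 new (q, i, t, d, z, d, f, u, f, n)
  "dpbnaf" → prefix "dpbna" already present; 1 new (f)
  "aepzfc" → prefix "aep" already present; 3 new (z, f, c)
  "dpbnasjyz" → prefix "dpbna" already present; 4 new (s, j, y, z)
  "dpbnab" → prefix "dpbna" already present; 1 new (b)
  "dpbnauih" → prefix "dpbna" already present; 3 new (u, i, h)
  "dpbnagph" → prefix "dpbna" already present; 3 new (g, p, h)
  "qitdzac" → prefix "qitdz" already present; 2 new (a, c)
  "aepj" → prefix "aep" already present; 1 new (j)
  "dpbnadmtza" → prefix "dpbna" already present; 5 new (d, m, t, z, a)
  "dpbnayjch" → prefix "dpbna" already present; 4 new (y, j, c, h)
  "dpbnaoqerc" → prefix "dpbnao" already present; 4 new (q, e, r, c)
  "qitdzkfol" → prefix "qitdz" already present; 4 new (k, f, o, l)
  "qitdzi" → prefix "qitdz" already present; 1 new (i)
  "dpbnabeq" → prefix "dpbnab" already present; 2 new (e, q)
Total nodes = 6 + 8 + 10 + 1 + 3 + 4 + 1 + 3 + 3 + 2 + 1 + 5 + 4 + 4 + 4 + 1 + 2 = 62

62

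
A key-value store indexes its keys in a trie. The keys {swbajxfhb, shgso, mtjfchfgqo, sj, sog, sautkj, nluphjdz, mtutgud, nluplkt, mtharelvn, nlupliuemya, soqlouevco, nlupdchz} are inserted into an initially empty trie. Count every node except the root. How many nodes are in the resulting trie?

Count nodes per top-level branch (shared prefixes stored once):
  'm'-branch (mtharelvn, mtjfchfgqo, mtutgud): 22 nodes
  'n'-branch (nlupdchz, nluphjdz, nlupliuemya, nluplkt): 21 nodes
  's'-branch (sautkj, shgso, sj, sog, soqlouevco, swbajxfhb): 29 nodes
Sum: 72

72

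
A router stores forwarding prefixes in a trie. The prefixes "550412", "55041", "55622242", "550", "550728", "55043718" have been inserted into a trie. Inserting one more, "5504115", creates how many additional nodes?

"55041" is already a path in the trie; the remaining "15" must be added.
Each of the 2 remaining characters creates one node.

2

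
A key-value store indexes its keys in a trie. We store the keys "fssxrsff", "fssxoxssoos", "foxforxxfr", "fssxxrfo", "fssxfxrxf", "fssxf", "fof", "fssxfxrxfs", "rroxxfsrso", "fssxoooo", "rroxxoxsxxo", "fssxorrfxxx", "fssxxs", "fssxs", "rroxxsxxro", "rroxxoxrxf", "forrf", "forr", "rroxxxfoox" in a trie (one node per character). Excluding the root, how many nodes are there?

78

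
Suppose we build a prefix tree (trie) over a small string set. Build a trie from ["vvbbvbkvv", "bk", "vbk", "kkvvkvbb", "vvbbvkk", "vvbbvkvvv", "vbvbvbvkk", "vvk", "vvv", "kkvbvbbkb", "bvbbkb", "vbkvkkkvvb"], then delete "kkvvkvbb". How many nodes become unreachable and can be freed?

Walk "kkvvkvbb" from the leaf back toward the root, removing each node that no remaining word uses.
The suffix "vkvbb" (5 nodes) is used only by "kkvvkvbb"; the node for "kkv" still has the child "b", so pruning stops there.
Nodes removed: 5

5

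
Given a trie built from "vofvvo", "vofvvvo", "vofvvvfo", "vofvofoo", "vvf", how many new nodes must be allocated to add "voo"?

1

Walking "voo" from the root, the first 2 characters ("vo") follow existing edges; "o" is the first miss.
Each of the 1 remaining characters creates one node.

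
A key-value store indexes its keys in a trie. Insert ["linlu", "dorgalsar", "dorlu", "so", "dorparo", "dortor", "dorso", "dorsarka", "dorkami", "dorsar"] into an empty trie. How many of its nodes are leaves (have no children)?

Leaves are exactly the stored words that no other stored word extends.
Those words: "dorgalsar", "dorkami", "dorlu", "dorparo", "dorsarka", "dorso", "dortor", "linlu", "so"
Leaf count: 9

9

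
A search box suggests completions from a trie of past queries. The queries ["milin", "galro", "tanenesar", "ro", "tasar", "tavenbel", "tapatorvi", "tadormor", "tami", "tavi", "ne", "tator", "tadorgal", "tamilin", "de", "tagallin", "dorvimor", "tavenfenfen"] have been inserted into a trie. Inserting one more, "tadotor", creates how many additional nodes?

The longest prefix of "tadotor" already in the trie is "tado" (length 4).
Each of the 3 remaining characters creates one node.

3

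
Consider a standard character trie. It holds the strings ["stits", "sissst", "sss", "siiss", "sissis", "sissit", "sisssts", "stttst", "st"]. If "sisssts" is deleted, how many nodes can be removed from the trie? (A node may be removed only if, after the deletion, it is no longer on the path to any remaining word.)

Walk "sisssts" from the leaf back toward the root, removing each node that no remaining word uses.
The suffix "s" (1 node) is used only by "sisssts"; "sissst" is itself a stored word, so pruning stops there.
Nodes removed: 1

1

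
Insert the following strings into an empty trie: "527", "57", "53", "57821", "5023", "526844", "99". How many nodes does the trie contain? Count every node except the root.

17

Trace insertions, counting only characters that open a new branch:
  "527" → 3 new (5, 2, 7)
  "57" → prefix "5" already present; 1 new (7)
  "53" → prefix "5" already present; 1 new (3)
  "57821" → prefix "57" already present; 3 new (8, 2, 1)
  "5023" → prefix "5" already present; 3 new (0, 2, 3)
  "526844" → prefix "52" already present; 4 new (6, 8, 4, 4)
  "99" → 2 new (9, 9)
Total nodes = 3 + 1 + 1 + 3 + 3 + 4 + 2 = 17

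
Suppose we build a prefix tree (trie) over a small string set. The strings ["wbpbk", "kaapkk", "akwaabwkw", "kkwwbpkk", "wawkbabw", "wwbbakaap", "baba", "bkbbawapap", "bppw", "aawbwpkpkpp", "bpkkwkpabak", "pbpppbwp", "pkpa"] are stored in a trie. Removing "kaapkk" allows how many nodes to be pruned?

After clearing the end-marker at "kaapkk", prune upward until reaching a node still needed by another word.
The suffix "aapkk" (5 nodes) is used only by "kaapkk"; the node for "k" still has the child "k", so pruning stops there.
Nodes removed: 5

5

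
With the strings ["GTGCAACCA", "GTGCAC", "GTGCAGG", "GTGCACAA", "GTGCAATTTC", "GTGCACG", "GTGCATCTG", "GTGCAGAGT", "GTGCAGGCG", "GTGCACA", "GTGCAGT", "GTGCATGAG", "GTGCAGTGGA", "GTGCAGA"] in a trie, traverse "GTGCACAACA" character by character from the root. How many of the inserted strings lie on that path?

3

Traverse "GTGCACAACA" character by character; count nodes along the way that are marked as word ends.
Prefixes of the query that are stored words: "GTGCAC", "GTGCACA", "GTGCACAA"
Count: 3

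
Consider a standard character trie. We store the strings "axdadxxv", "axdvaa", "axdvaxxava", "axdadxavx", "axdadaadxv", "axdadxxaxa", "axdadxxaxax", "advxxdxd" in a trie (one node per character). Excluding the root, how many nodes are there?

35

Trie structure (* marks end of a word):
(root)
└─ a
   ├─ d
   │  └─ v
   │     └─ x
   │        └─ x
   │           └─ d
   │              └─ x
   │                 └─ d *
   └─ x
      └─ d
         ├─ a
         │  └─ d
         │     ├─ a
         │     │  └─ a
         │     │     └─ d
         │     │        └─ x
         │     │           └─ v *
         │     └─ x
         │        ├─ a
         │        │  └─ v
         │        │     └─ x *
         │        └─ x
         │           ├─ a
         │           │  └─ x
         │           │     └─ a *
         │           │        └─ x *
         │           └─ v *
         └─ v
            └─ a
               ├─ a *
               └─ x
                  └─ x
                     └─ a
                        └─ v
                           └─ a *
Counting every labelled node above: 35.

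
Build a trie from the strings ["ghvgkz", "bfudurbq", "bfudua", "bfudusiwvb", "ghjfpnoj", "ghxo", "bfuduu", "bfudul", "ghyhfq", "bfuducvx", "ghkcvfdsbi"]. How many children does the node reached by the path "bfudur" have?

1

Walk "bfudur" from the root, arriving at one node.
Distinct next characters after "bfudur": b.
That node has 1 child edge.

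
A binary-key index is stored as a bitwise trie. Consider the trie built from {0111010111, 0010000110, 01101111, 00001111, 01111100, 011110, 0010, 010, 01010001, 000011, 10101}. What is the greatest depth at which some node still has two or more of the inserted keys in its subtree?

The deepest shared node is where two words last agree before diverging.
e.g. "000011" and "00001111" share the prefix "000011" of length 6; no pair shares a longer one.
Longest shared-prefix length: 6

6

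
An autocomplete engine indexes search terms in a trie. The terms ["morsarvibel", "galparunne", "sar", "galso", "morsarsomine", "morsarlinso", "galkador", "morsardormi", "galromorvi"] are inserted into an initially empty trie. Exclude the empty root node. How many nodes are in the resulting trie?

54

For each word, the new-node count is its length minus the longest prefix already in the trie:
  "morsarvibel" → 11 new (m, o, r, s, a, r, v, i, b, e, l)
  "galparunne" → 10 new (g, a, l, p, a, r, u, n, n, e)
  "sar" → 3 new (s, a, r)
  "galso" → prefix "gal" already present; 2 new (s, o)
  "morsarsomine" → prefix "morsar" already present; 6 new (s, o, m, i, n, e)
  "morsarlinso" → prefix "morsar" already present; 5 new (l, i, n, s, o)
  "galkador" → prefix "gal" already present; 5 new (k, a, d, o, r)
  "morsardormi" → prefix "morsar" already present; 5 new (d, o, r, m, i)
  "galromorvi" → prefix "gal" already present; 7 new (r, o, m, o, r, v, i)
Total nodes = 11 + 10 + 3 + 2 + 6 + 5 + 5 + 5 + 7 = 54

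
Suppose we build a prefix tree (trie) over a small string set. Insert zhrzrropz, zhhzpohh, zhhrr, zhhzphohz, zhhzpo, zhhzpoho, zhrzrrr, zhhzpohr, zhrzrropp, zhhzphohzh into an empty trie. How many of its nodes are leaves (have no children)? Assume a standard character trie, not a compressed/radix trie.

8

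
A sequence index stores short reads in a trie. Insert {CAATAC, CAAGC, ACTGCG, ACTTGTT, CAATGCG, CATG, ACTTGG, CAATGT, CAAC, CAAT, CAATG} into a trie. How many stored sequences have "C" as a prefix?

Filter for entries beginning with "C":
Words under "C": CAAC, CAAGC, CAAT, CAATAC, CAATG, CAATGCG, CAATGT, CATG
Count: 8

8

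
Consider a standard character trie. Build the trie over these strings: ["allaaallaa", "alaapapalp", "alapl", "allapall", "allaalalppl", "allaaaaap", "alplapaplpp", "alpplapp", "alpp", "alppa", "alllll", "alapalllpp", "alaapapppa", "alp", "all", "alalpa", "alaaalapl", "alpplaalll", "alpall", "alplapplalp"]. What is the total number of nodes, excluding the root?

Count nodes per top-level branch (shared prefixes stored once):
  'a'-branch (alaaalapl, alaapapalp, alaapapppa, alalpa, alapalllpp, alapl, all, allaaaaap, allaaallaa, allaalalppl, allapall, alllll, alp, alpall, alplapaplpp, alplapplalp, alpp, alppa, alpplaalll, alpplapp): 80 nodes
Sum: 80

80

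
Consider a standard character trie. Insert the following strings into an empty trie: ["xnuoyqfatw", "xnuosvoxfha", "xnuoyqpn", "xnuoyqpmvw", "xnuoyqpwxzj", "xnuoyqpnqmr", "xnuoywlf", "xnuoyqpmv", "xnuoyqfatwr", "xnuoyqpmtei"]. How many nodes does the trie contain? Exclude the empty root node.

Trie structure (* marks end of a word):
(root)
└─ x
   └─ n
      └─ u
         └─ o
            ├─ s
            │  └─ v
            │     └─ o
            │        └─ x
            │           └─ f
            │              └─ h
            │                 └─ a *
            └─ y
               ├─ q
               │  ├─ f
               │  │  └─ a
               │  │     └─ t
               │  │        └─ w *
               │  │           └─ r *
               │  └─ p
               │     ├─ m
               │     │  ├─ t
               │     │  │  └─ e
               │     │  │     └─ i *
               │     │  └─ v *
               │     │     └─ w *
               │     ├─ n *
               │     │  └─ q
               │     │     └─ m
               │     │        └─ r *
               │     └─ w
               │        └─ x
               │           └─ z
               │              └─ j *
               └─ w
                  └─ l
                     └─ f *
Counting every labelled node above: 36.

36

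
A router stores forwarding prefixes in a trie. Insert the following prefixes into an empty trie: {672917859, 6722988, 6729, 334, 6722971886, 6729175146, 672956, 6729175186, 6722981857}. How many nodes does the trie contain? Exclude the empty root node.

33

Count nodes per top-level branch (shared prefixes stored once):
  '3'-branch (334): 3 nodes
  '6'-branch (6722971886, 6722981857, 6722988, 6729, 6729175146, 6729175186, 672917859, 672956): 30 nodes
Sum: 33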